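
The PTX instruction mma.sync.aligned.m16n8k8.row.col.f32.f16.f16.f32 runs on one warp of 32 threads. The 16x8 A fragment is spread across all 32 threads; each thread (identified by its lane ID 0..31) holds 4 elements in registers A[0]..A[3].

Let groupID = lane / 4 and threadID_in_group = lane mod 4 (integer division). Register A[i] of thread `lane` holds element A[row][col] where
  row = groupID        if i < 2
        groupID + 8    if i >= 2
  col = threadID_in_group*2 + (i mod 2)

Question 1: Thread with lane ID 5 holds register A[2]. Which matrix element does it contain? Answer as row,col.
9,2

lane 5: g=1 (5/4), t=1 (5%4)
i=2: r=1+8=9, c=1*2+0=2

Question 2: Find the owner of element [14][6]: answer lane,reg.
r:14=>grp=6,rB=1  c:6=>tig=3,lo=0
L=6*4+3=27  i=1*2+0=2

27,2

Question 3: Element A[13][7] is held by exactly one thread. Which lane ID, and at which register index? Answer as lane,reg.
r=13⇒gr=5,Rb=1  c=7⇒th=3,odd=1
L=5*4+3=23  i=1*2+1=3

23,3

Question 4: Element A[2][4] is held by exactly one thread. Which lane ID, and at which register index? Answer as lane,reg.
r=2->g=2,rb=0  c=4->t=2,b0=0
L=2*4+2=10  i=0*2+0=0

10,0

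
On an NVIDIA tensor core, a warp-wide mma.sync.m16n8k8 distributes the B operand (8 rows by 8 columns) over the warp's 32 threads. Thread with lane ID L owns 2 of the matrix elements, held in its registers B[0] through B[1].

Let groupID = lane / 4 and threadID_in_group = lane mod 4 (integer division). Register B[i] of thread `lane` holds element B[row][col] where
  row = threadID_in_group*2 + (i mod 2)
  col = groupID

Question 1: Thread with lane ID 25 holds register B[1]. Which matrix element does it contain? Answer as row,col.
25: gid=6,tid=1
[1] (1*2+1,6) = (3,6)

3,6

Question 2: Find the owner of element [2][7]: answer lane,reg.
29,0

c=7->g=7  r=2->t=1,b0=0
L=7*4+1=29  i=0=0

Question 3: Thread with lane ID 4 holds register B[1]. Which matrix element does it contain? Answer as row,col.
lane 4->4/4=1, 4 mod 4=0
i=1  r:2·0+1->1  c:1

1,1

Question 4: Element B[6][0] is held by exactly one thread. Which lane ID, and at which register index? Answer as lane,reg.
c: 0->gid=0  r: 6->tid=3,i&1=0
L=0*4+3=3  i=0=0

3,0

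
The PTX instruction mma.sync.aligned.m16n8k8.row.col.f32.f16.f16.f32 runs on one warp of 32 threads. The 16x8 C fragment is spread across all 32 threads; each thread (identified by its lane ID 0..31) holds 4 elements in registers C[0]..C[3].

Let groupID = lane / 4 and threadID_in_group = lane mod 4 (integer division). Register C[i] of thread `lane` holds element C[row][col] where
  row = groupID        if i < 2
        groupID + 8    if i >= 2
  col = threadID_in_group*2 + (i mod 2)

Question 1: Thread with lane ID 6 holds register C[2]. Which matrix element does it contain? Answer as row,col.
6: gr=1,th=2
[2] (1+8,2*2+0) = (9,4)

9,4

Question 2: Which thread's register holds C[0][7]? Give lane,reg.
3,1

r=0⇒gr=0,Rb=0  c=7⇒th=3,odd=1
L=0*4+3=3  i=0*2+1=1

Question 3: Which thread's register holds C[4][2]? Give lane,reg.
17,0

r=4->g=4,rb=0  c=2->t=1,b0=0
L=4*4+1=17  i=0*2+0=0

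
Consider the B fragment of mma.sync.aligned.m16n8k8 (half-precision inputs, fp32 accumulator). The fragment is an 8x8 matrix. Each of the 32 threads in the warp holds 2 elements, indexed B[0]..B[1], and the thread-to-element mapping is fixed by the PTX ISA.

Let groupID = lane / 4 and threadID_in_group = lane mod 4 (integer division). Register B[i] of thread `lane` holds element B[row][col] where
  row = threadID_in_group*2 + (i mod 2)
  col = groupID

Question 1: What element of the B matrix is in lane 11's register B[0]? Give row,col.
6,2

L=11->g=11>>2=2, t=11&3=3
[0]->row 3·2+0=6  col g=2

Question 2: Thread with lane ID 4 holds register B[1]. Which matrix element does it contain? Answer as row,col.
lane 4=>4/4=1, 4 mod 4=0
i=1  r:2·0+1=>1  c:1

1,1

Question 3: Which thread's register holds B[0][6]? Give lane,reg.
24,0

c:6=>grp=6  r:0=>tig=0,lo=0
L=6*4+0=24  i=0=0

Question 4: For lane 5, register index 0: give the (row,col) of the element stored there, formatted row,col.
L=5=>grp=5>>2=1, tig=5&3=1
[0]=>row 1·2+0=2  col grp=1

2,1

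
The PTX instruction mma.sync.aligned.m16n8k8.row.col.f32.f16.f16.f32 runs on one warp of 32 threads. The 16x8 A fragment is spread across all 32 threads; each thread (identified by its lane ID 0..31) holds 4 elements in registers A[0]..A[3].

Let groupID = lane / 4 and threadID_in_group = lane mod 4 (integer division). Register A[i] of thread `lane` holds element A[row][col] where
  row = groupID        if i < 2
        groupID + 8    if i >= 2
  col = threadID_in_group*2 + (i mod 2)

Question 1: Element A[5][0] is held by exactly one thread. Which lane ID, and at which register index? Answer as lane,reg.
20,0

r: 5->gid=5,r8=0  c: 0->tid=0,i&1=0
L=5*4+0=20  i=0*2+0=0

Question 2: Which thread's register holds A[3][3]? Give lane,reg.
r=3⇒gr=3,Rb=0  c=3⇒th=1,odd=1
L=3*4+1=13  i=0*2+1=1

13,1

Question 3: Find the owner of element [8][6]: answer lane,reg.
3,2

r=8->g=0,rb=1  c=6->t=3,b0=0
L=0*4+3=3  i=1*2+0=2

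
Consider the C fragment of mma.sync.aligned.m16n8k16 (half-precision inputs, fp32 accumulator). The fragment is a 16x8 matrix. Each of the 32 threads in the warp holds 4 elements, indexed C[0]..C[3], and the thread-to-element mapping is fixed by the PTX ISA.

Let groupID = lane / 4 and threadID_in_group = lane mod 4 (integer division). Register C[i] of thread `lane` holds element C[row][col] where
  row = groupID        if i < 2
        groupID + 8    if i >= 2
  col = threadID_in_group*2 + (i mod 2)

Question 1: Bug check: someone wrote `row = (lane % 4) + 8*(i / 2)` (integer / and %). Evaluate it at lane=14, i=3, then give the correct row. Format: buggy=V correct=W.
buggy=10 correct=11

`(lane % 4) + 8*(i / 2)`[14,3]->10
14: g=3,t=2
[3] (3+8,2*2+1) = (11,5)
row: 10 vs 11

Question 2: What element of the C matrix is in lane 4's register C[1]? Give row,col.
1,1

4: gid=1,tid=0
[1] (1+0,0*2+1) = (1,1)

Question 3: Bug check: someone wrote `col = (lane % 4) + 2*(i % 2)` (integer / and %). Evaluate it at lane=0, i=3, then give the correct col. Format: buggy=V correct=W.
`(lane % 4) + 2*(i % 2)`[0,3]⇒2
L=0⇒gr=0>>2=0, th=0&3=0
[3]⇒row 0+8=8  col 0·2+1=1
col: 2 vs 1

buggy=2 correct=1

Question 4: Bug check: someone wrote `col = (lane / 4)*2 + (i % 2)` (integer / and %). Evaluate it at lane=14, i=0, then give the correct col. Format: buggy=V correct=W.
`(lane / 4)*2 + (i % 2)`[14,0]⇒6
14: gr=3,th=2
[0] (3+0,2*2+0) = (3,4)
col: 6 vs 4

buggy=6 correct=4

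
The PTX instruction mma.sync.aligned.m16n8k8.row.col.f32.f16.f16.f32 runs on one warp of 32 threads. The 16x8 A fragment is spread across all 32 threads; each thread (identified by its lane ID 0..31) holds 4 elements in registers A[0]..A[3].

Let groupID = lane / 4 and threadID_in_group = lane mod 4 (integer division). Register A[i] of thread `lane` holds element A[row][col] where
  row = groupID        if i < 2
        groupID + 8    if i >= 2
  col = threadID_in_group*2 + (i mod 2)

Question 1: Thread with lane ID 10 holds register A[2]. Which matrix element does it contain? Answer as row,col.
10,4

lane 10→10/4=2, 10 mod 4=2
i=2  r:2+8→10  c:2·2+0→4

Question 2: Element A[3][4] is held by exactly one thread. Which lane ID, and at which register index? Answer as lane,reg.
14,0

r: 3->gid=3,r8=0  c: 4->tid=2,i&1=0
L=3*4+2=14  i=0*2+0=0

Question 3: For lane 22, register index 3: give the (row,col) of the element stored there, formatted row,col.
lane 22->22/4=5, 22 mod 4=2
i=3  r:5+8->13  c:2·2+1->5

13,5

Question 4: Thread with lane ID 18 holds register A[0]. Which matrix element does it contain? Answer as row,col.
4,4

L=18->gid=18>>2=4, tid=18&3=2
[0]->row 4+0=4  col 2·2+0=4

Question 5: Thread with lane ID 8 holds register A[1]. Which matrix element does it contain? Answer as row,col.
lane 8: gr=2 (8/4), th=0 (8%4)
i=1: r=2+0=2, c=0*2+1=1

2,1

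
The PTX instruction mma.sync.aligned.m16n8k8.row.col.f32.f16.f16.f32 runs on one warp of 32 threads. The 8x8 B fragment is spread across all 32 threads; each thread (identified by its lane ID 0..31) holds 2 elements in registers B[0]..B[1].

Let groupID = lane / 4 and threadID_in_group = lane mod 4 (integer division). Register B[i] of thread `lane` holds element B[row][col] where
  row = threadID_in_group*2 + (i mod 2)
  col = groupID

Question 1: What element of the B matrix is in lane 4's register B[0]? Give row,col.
lane 4: grp=1 (4/4), tig=0 (4%4)
i=0: r=0*2+0=0, c=grp=1

0,1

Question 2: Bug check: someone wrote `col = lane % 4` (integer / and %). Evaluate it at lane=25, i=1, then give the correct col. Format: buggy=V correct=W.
`lane % 4`[25,1]->1
25: gid=6,tid=1
[1] (1*2+1,6) = (3,6)
col: 1 vs 6

buggy=1 correct=6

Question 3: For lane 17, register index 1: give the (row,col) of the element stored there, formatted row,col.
3,4

L=17=>grp=17>>2=4, tig=17&3=1
[1]=>row 1·2+1=3  col grp=4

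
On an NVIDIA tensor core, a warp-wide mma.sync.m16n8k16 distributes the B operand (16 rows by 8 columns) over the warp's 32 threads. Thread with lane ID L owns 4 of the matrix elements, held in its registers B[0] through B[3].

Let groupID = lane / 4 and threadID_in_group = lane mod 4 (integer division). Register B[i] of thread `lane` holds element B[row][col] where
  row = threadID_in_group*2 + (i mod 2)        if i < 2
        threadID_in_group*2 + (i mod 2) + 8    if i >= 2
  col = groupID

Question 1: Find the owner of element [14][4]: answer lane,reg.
19,2

c=4⇒gr=4  r=14⇒Rb=1,th=3,odd=0
L=4*4+3=19  i=1*2+0=2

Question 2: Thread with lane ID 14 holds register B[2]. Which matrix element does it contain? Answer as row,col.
lane 14: G=3 (14/4), T=2 (14%4)
i=2: r=2*2+0+8=12, c=G=3

12,3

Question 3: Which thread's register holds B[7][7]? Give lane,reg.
31,1

c=7->g=7  r=7->rb=0,t=3,b0=1
L=7*4+3=31  i=0*2+1=1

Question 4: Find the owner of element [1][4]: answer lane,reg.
16,1

c: 4->gid=4  r: 1->r8=0,tid=0,i&1=1
L=4*4+0=16  i=0*2+1=1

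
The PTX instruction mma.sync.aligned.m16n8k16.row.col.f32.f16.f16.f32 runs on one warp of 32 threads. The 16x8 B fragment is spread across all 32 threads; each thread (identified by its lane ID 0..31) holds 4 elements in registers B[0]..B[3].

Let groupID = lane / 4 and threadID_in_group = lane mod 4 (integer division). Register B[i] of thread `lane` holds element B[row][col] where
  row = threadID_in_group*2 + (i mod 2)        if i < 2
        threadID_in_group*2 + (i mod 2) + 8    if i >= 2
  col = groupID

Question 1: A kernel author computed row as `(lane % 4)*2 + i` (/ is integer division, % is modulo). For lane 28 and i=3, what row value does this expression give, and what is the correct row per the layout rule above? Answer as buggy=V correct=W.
buggy=3 correct=9

`(lane % 4)*2 + i`[28,3]⇒3
L=28⇒gr=28>>2=7, th=28&3=0
[3]⇒row 0·2+1+8=9  col gr=7
row: 3 vs 9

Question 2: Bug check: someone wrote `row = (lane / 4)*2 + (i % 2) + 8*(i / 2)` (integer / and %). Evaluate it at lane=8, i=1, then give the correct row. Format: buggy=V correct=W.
buggy=5 correct=1

`(lane / 4)*2 + (i % 2) + 8*(i / 2)`[8,1]->5
L=8->g=8>>2=2, t=8&3=0
[1]->row 0·2+1+0=1  col g=2
row: 5 vs 1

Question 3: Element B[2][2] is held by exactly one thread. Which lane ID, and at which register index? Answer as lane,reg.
9,0

c=2->g=2  r=2->rb=0,t=1,b0=0
L=2*4+1=9  i=0*2+0=0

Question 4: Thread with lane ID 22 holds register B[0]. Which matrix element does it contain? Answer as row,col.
4,5

lane 22→22/4=5, 22 mod 4=2
i=0  r:2·2+0+0→4  c:5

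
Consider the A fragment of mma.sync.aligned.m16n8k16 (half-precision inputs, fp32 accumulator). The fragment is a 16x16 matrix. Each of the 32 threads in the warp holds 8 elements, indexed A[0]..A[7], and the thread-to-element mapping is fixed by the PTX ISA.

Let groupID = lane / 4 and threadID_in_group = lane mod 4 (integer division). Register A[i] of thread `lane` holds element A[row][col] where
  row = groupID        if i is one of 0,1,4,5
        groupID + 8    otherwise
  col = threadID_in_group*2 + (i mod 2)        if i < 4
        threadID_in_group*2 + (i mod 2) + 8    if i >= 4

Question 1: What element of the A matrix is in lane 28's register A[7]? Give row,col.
lane 28⇒28/4=7, 28 mod 4=0
i=7  r:7+8⇒15  c:2·0+1+8⇒9

15,9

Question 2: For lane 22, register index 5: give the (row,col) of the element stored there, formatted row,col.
5,13

L=22→G=22>>2=5, T=22&3=2
[5]→row 5+0=5  col 2·2+1+8=13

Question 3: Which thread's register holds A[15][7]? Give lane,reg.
31,3

r: 15->gid=7,r8=1  c: 7->c8=0,tid=3,i&1=1
L=7*4+3=31  i=0*4+1*2+1=3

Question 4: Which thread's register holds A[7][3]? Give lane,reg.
29,1

r=7→G=7,rhi=0  c=3→chi=0,T=1,p=1
L=7*4+1=29  i=0*4+0*2+1=1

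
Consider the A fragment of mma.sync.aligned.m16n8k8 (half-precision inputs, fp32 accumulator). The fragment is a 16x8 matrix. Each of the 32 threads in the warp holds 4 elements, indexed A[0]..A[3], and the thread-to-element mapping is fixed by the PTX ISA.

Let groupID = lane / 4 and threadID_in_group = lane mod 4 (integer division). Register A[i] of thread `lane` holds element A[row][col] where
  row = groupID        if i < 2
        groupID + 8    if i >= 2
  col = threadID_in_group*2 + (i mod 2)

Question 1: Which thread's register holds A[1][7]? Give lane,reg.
7,1

r=1→G=1,rhi=0  c=7→T=3,p=1
L=1*4+3=7  i=0*2+1=1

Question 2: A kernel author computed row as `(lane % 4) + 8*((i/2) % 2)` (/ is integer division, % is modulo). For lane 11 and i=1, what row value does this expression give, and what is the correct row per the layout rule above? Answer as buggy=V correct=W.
buggy=3 correct=2

`(lane % 4) + 8*((i/2) % 2)`[11,1]->3
lane 11->11/4=2, 11 mod 4=3
i=1  r:2+0->2  c:2·3+1->7
row: 3 vs 2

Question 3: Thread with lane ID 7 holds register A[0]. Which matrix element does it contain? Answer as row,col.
L=7⇒gr=7>>2=1, th=7&3=3
[0]⇒row 1+0=1  col 3·2+0=6

1,6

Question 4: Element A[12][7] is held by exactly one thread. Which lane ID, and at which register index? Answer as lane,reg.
r=12→G=4,rhi=1  c=7→T=3,p=1
L=4*4+3=19  i=1*2+1=3

19,3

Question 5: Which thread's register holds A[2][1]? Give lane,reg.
r=2→G=2,rhi=0  c=1→T=0,p=1
L=2*4+0=8  i=0*2+1=1

8,1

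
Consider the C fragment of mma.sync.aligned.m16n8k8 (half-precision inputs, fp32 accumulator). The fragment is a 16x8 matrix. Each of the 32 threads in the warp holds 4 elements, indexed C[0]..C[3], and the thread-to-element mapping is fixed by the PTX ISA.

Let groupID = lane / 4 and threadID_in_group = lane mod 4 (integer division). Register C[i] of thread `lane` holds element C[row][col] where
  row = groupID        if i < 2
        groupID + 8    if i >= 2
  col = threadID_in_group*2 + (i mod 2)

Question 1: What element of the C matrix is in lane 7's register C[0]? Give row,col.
1,6

lane 7: grp=1 (7/4), tig=3 (7%4)
i=0: r=1+0=1, c=3*2+0=6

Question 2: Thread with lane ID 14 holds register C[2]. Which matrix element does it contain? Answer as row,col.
11,4

L=14⇒gr=14>>2=3, th=14&3=2
[2]⇒row 3+8=11  col 2·2+0=4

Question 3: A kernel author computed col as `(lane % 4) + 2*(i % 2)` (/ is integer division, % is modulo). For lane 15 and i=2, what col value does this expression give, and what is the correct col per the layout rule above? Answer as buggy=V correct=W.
buggy=3 correct=6

`(lane % 4) + 2*(i % 2)`[15,2]->3
lane 15: gid=3 (15/4), tid=3 (15%4)
i=2: r=3+8=11, c=3*2+0=6
col: 3 vs 6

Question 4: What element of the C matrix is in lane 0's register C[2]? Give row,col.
L=0->g=0>>2=0, t=0&3=0
[2]->row 0+8=8  col 0·2+0=0

8,0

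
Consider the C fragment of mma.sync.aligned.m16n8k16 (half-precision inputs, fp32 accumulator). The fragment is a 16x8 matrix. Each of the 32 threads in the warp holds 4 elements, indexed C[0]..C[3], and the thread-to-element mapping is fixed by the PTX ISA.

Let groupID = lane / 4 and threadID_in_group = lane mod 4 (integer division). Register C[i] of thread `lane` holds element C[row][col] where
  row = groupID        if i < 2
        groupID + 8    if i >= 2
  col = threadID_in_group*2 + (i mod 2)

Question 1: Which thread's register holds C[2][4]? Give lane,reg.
r=2⇒gr=2,Rb=0  c=4⇒th=2,odd=0
L=2*4+2=10  i=0*2+0=0

10,0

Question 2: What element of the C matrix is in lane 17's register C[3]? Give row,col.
lane 17: gr=4 (17/4), th=1 (17%4)
i=3: r=4+8=12, c=1*2+1=3

12,3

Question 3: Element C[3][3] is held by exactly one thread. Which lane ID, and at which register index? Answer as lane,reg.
r=3⇒gr=3,Rb=0  c=3⇒th=1,odd=1
L=3*4+1=13  i=0*2+1=1

13,1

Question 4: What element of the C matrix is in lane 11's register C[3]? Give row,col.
lane 11⇒11/4=2, 11 mod 4=3
i=3  r:2+8⇒10  c:2·3+1⇒7

10,7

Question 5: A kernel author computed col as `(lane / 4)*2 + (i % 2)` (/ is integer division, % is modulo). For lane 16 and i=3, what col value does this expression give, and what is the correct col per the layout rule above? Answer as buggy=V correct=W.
buggy=9 correct=1

`(lane / 4)*2 + (i % 2)`[16,3]->9
lane 16: g=4 (16/4), t=0 (16%4)
i=3: r=4+8=12, c=0*2+1=1
col: 9 vs 1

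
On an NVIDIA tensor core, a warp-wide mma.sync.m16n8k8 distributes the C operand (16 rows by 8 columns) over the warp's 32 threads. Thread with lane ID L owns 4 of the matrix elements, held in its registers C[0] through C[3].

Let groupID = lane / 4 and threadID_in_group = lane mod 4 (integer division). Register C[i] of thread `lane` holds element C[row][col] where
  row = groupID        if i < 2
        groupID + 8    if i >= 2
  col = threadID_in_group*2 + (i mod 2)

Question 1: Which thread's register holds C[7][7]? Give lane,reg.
r: 7->gid=7,r8=0  c: 7->tid=3,i&1=1
L=7*4+3=31  i=0*2+1=1

31,1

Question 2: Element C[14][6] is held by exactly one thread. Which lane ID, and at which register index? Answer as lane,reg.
27,2

r: 14->gid=6,r8=1  c: 6->tid=3,i&1=0
L=6*4+3=27  i=1*2+0=2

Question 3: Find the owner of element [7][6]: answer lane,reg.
31,0

r=7->g=7,rb=0  c=6->t=3,b0=0
L=7*4+3=31  i=0*2+0=0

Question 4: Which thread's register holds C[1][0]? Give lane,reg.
4,0

r:1=>grp=1,rB=0  c:0=>tig=0,lo=0
L=1*4+0=4  i=0*2+0=0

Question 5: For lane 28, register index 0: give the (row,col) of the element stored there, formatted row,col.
lane 28: G=7 (28/4), T=0 (28%4)
i=0: r=7+0=7, c=0*2+0=0

7,0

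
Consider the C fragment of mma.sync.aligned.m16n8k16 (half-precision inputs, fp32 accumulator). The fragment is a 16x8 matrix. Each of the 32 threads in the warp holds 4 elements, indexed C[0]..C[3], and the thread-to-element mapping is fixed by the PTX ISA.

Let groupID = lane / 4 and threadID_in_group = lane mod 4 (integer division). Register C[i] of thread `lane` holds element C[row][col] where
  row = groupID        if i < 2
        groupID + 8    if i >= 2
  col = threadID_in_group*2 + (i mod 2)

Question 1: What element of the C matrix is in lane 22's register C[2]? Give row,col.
lane 22->22/4=5, 22 mod 4=2
i=2  r:5+8->13  c:2·2+0->4

13,4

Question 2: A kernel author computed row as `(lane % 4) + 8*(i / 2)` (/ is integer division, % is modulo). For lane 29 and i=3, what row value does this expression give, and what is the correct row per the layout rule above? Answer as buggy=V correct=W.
`(lane % 4) + 8*(i / 2)`[29,3]=>9
lane 29: grp=7 (29/4), tig=1 (29%4)
i=3: r=7+8=15, c=1*2+1=3
row: 9 vs 15

buggy=9 correct=15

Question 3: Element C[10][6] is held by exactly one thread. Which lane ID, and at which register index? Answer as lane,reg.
11,2

r=10->g=2,rb=1  c=6->t=3,b0=0
L=2*4+3=11  i=1*2+0=2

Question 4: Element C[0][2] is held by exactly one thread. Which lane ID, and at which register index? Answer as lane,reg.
r: 0->gid=0,r8=0  c: 2->tid=1,i&1=0
L=0*4+1=1  i=0*2+0=0

1,0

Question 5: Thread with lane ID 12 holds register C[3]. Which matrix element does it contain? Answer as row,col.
11,1

L=12->g=12>>2=3, t=12&3=0
[3]->row 3+8=11  col 0·2+1=1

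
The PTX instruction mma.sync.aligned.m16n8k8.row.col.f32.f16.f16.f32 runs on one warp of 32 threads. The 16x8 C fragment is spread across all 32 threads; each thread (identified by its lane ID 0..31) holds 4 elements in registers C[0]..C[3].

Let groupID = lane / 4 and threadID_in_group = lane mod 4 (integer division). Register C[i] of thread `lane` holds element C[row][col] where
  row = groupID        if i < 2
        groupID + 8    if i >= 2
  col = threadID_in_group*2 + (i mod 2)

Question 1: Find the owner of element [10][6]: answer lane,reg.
r=10->g=2,rb=1  c=6->t=3,b0=0
L=2*4+3=11  i=1*2+0=2

11,2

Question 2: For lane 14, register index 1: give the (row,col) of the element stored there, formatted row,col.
3,5

14: gr=3,th=2
[1] (3+0,2*2+1) = (3,5)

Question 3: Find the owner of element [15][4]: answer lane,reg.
r:15=>grp=7,rB=1  c:4=>tig=2,lo=0
L=7*4+2=30  i=1*2+0=2

30,2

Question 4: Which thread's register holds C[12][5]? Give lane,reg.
18,3

r=12->g=4,rb=1  c=5->t=2,b0=1
L=4*4+2=18  i=1*2+1=3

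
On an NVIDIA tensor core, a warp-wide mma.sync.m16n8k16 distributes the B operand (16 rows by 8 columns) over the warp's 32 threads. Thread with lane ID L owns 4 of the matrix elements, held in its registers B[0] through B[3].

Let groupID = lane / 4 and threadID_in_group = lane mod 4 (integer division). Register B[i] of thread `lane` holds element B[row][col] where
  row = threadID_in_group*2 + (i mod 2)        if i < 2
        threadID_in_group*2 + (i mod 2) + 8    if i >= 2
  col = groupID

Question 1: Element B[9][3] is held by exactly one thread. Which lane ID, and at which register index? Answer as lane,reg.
12,3

c=3⇒gr=3  r=9⇒Rb=1,th=0,odd=1
L=3*4+0=12  i=1*2+1=3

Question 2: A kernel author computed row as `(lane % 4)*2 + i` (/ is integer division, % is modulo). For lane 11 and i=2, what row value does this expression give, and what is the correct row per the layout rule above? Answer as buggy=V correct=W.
`(lane % 4)*2 + i`[11,2]->8
11: g=2,t=3
[2] (3*2+0+8,2) = (14,2)
row: 8 vs 14

buggy=8 correct=14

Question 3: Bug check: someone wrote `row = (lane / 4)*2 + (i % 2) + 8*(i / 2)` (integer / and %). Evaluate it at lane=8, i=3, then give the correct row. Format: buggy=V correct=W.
`(lane / 4)*2 + (i % 2) + 8*(i / 2)`[8,3]->13
lane 8: g=2 (8/4), t=0 (8%4)
i=3: r=0*2+1+8=9, c=g=2
row: 13 vs 9

buggy=13 correct=9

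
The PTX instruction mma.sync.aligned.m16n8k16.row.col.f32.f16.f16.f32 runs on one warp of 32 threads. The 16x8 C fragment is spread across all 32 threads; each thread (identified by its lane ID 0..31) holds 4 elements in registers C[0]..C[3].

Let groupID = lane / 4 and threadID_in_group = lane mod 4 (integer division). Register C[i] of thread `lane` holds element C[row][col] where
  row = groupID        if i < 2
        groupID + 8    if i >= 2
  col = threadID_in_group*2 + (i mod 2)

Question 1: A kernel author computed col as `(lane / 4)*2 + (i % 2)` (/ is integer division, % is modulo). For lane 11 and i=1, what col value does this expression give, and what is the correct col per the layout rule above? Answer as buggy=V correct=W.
buggy=5 correct=7

`(lane / 4)*2 + (i % 2)`[11,1]->5
11: g=2,t=3
[1] (2+0,3*2+1) = (2,7)
col: 5 vs 7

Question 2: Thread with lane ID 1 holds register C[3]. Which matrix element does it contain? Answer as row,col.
lane 1->1/4=0, 1 mod 4=1
i=3  r:0+8->8  c:2·1+1->3

8,3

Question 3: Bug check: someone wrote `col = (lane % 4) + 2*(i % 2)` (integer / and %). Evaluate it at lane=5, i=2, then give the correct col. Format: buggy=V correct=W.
`(lane % 4) + 2*(i % 2)`[5,2]→1
lane 5: G=1 (5/4), T=1 (5%4)
i=2: r=1+8=9, c=1*2+0=2
col: 1 vs 2

buggy=1 correct=2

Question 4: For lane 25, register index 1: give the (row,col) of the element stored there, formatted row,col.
lane 25: grp=6 (25/4), tig=1 (25%4)
i=1: r=6+0=6, c=1*2+1=3

6,3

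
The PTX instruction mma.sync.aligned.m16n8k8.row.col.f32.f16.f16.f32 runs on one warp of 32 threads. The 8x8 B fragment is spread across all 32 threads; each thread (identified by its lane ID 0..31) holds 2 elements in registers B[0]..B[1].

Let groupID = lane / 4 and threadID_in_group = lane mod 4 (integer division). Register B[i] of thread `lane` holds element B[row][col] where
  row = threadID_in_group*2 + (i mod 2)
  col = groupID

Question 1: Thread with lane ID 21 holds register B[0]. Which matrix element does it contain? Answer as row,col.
lane 21->21/4=5, 21 mod 4=1
i=0  r:2·1+0->2  c:5

2,5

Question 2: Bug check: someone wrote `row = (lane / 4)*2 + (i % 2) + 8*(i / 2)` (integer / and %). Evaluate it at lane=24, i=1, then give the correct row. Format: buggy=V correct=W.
buggy=13 correct=1

`(lane / 4)*2 + (i % 2) + 8*(i / 2)`[24,1]->13
24: gid=6,tid=0
[1] (0*2+1,6) = (1,6)
row: 13 vs 1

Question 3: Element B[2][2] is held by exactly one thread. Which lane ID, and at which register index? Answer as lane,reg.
9,0

c=2->g=2  r=2->t=1,b0=0
L=2*4+1=9  i=0=0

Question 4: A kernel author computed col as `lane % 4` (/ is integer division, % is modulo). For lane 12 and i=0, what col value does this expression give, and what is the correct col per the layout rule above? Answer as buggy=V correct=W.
buggy=0 correct=3

`lane % 4`[12,0]→0
lane 12→12/4=3, 12 mod 4=0
i=0  r:2·0+0→0  c:3
col: 0 vs 3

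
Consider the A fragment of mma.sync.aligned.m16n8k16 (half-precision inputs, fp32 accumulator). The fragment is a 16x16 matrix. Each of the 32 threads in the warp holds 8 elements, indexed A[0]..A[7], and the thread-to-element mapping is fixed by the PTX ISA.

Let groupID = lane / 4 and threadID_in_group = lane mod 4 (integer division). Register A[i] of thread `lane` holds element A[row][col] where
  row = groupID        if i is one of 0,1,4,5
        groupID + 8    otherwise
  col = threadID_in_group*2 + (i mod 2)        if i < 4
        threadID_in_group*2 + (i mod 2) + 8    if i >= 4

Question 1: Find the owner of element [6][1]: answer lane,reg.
24,1

r=6⇒gr=6,Rb=0  c=1⇒Cb=0,th=0,odd=1
L=6*4+0=24  i=0*4+0*2+1=1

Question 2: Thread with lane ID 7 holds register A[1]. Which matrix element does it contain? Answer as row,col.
1,7

L=7->g=7>>2=1, t=7&3=3
[1]->row 1+0=1  col 3·2+1+0=7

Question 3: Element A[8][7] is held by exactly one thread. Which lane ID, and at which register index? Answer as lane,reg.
3,3

r=8⇒gr=0,Rb=1  c=7⇒Cb=0,th=3,odd=1
L=0*4+3=3  i=0*4+1*2+1=3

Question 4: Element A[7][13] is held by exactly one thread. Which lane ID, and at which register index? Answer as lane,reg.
r=7⇒gr=7,Rb=0  c=13⇒Cb=1,th=2,odd=1
L=7*4+2=30  i=1*4+0*2+1=5

30,5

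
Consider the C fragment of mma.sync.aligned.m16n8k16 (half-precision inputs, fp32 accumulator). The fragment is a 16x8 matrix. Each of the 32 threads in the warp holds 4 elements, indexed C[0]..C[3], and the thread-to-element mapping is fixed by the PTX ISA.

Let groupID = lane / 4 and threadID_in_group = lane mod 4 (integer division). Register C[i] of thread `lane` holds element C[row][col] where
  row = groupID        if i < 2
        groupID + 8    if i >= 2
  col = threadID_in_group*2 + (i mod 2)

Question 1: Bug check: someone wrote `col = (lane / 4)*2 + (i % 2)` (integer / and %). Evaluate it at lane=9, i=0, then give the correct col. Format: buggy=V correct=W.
`(lane / 4)*2 + (i % 2)`[9,0]->4
9: g=2,t=1
[0] (2+0,1*2+0) = (2,2)
col: 4 vs 2

buggy=4 correct=2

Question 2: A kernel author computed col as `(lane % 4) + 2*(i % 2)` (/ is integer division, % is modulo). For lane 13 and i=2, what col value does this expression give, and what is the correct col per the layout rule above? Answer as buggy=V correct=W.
`(lane % 4) + 2*(i % 2)`[13,2]⇒1
lane 13: gr=3 (13/4), th=1 (13%4)
i=2: r=3+8=11, c=1*2+0=2
col: 1 vs 2

buggy=1 correct=2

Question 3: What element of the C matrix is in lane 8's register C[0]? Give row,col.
8: G=2,T=0
[0] (2+0,0*2+0) = (2,0)

2,0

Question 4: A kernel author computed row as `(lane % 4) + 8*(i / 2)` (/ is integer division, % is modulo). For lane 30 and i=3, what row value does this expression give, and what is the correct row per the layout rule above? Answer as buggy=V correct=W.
`(lane % 4) + 8*(i / 2)`[30,3]⇒10
lane 30⇒30/4=7, 30 mod 4=2
i=3  r:7+8⇒15  c:2·2+1⇒5
row: 10 vs 15

buggy=10 correct=15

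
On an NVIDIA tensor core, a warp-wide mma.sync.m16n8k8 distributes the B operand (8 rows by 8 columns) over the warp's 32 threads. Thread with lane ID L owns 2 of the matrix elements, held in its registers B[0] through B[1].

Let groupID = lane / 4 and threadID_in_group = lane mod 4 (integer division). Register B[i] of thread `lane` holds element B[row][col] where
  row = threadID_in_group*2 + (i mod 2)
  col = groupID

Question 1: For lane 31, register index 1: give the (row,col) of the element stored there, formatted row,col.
7,7

L=31->gid=31>>2=7, tid=31&3=3
[1]->row 3·2+1=7  col gid=7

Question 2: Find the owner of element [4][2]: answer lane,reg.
10,0

c:2=>grp=2  r:4=>tig=2,lo=0
L=2*4+2=10  i=0=0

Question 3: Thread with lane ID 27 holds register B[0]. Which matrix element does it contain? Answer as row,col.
6,6

lane 27->27/4=6, 27 mod 4=3
i=0  r:2·3+0->6  c:6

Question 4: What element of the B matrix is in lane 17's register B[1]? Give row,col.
17: gr=4,th=1
[1] (1*2+1,4) = (3,4)

3,4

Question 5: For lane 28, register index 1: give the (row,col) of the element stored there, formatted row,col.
1,7

lane 28->28/4=7, 28 mod 4=0
i=1  r:2·0+1->1  c:7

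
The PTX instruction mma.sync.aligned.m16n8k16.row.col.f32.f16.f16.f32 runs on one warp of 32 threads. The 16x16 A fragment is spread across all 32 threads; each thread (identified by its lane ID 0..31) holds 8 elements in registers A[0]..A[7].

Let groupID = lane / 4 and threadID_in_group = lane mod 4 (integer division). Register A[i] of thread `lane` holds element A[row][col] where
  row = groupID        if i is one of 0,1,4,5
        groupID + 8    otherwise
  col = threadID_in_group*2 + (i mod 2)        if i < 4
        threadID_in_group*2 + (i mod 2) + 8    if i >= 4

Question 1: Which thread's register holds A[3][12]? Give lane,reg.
14,4

r: 3->gid=3,r8=0  c: 12->c8=1,tid=2,i&1=0
L=3*4+2=14  i=1*4+0*2+0=4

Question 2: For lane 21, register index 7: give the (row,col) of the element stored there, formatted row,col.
13,11

lane 21: gr=5 (21/4), th=1 (21%4)
i=7: r=5+8=13, c=1*2+1+8=11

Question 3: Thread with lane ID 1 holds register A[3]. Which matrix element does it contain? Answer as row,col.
8,3

lane 1: gr=0 (1/4), th=1 (1%4)
i=3: r=0+8=8, c=1*2+1+0=3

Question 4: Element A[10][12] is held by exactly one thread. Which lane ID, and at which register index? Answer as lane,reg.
r: 10->gid=2,r8=1  c: 12->c8=1,tid=2,i&1=0
L=2*4+2=10  i=1*4+1*2+0=6

10,6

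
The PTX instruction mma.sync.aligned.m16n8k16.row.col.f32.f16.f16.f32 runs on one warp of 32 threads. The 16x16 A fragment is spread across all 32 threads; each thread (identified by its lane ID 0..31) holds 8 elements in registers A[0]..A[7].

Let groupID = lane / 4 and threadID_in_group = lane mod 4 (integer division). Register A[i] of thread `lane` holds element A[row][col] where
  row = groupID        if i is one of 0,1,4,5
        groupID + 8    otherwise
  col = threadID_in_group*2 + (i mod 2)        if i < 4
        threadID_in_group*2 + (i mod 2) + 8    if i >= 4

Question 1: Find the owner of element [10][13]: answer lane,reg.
r=10->g=2,rb=1  c=13->cb=1,t=2,b0=1
L=2*4+2=10  i=1*4+1*2+1=7

10,7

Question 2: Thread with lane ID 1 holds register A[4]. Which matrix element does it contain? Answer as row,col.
lane 1->1/4=0, 1 mod 4=1
i=4  r:0+0->0  c:2·1+0+8->10

0,10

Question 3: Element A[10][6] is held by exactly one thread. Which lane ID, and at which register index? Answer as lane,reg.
11,2

r:10=>grp=2,rB=1  c:6=>cB=0,tig=3,lo=0
L=2*4+3=11  i=0*4+1*2+0=2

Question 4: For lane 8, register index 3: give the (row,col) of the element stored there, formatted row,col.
lane 8⇒8/4=2, 8 mod 4=0
i=3  r:2+8⇒10  c:2·0+1+0⇒1

10,1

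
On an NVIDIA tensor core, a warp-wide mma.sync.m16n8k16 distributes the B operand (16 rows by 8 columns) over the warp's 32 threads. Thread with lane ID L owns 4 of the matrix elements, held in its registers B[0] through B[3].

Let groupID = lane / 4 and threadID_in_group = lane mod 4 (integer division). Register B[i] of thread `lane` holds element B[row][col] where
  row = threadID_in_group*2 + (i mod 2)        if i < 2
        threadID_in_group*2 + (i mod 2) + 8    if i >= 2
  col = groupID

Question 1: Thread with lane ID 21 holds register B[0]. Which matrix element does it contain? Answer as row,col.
2,5

lane 21: g=5 (21/4), t=1 (21%4)
i=0: r=1*2+0+0=2, c=g=5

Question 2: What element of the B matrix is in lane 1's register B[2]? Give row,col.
10,0

lane 1->1/4=0, 1 mod 4=1
i=2  r:2·1+0+8->10  c:0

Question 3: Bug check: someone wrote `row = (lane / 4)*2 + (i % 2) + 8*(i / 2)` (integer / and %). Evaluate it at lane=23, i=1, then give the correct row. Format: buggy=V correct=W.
`(lane / 4)*2 + (i % 2) + 8*(i / 2)`[23,1]->11
lane 23: gid=5 (23/4), tid=3 (23%4)
i=1: r=3*2+1+0=7, c=gid=5
row: 11 vs 7

buggy=11 correct=7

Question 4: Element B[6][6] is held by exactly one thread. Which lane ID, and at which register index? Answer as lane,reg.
27,0

c=6→G=6  r=6→rhi=0,T=3,p=0
L=6*4+3=27  i=0*2+0=0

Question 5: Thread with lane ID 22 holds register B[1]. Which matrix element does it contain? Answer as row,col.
lane 22: G=5 (22/4), T=2 (22%4)
i=1: r=2*2+1+0=5, c=G=5

5,5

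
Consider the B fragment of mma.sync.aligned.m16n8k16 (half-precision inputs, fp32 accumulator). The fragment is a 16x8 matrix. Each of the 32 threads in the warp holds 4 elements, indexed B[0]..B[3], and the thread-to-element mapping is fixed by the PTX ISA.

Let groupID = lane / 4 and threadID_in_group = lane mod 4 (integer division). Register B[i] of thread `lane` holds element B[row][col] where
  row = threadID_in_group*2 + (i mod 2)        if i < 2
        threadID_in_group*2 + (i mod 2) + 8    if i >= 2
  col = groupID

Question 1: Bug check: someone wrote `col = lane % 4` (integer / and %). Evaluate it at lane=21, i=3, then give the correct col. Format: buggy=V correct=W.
`lane % 4`[21,3]->1
21: g=5,t=1
[3] (1*2+1+8,5) = (11,5)
col: 1 vs 5

buggy=1 correct=5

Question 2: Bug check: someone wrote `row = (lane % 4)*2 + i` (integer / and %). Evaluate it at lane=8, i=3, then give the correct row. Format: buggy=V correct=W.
buggy=3 correct=9

`(lane % 4)*2 + i`[8,3]=>3
lane 8=>8/4=2, 8 mod 4=0
i=3  r:2·0+1+8=>9  c:2
row: 3 vs 9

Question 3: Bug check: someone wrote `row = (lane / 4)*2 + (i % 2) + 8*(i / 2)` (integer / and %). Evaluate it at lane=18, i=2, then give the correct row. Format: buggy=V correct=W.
`(lane / 4)*2 + (i % 2) + 8*(i / 2)`[18,2]->16
18: g=4,t=2
[2] (2*2+0+8,4) = (12,4)
row: 16 vs 12

buggy=16 correct=12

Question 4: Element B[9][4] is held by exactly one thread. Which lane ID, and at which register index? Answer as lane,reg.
c=4→G=4  r=9→rhi=1,T=0,p=1
L=4*4+0=16  i=1*2+1=3

16,3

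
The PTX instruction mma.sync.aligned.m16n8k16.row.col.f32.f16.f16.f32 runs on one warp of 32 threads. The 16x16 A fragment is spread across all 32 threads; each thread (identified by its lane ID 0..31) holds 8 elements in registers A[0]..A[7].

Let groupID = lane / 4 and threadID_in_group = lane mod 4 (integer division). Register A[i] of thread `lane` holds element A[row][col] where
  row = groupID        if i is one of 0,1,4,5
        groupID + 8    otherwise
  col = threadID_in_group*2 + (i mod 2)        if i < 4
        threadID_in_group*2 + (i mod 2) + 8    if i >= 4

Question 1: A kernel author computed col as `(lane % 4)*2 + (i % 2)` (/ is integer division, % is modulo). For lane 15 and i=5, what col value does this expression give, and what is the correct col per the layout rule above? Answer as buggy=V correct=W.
buggy=7 correct=15

`(lane % 4)*2 + (i % 2)`[15,5]->7
L=15->gid=15>>2=3, tid=15&3=3
[5]->row 3+0=3  col 3·2+1+8=15
col: 7 vs 15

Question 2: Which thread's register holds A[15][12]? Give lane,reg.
30,6

r=15→G=7,rhi=1  c=12→chi=1,T=2,p=0
L=7*4+2=30  i=1*4+1*2+0=6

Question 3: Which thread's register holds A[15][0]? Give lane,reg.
r=15→G=7,rhi=1  c=0→chi=0,T=0,p=0
L=7*4+0=28  i=0*4+1*2+0=2

28,2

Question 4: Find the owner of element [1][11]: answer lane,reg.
r=1->g=1,rb=0  c=11->cb=1,t=1,b0=1
L=1*4+1=5  i=1*4+0*2+1=5

5,5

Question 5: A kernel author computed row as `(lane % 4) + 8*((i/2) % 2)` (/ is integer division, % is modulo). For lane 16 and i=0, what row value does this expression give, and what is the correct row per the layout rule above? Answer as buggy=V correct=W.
`(lane % 4) + 8*((i/2) % 2)`[16,0]→0
lane 16: G=4 (16/4), T=0 (16%4)
i=0: r=4+0=4, c=0*2+0+0=0
row: 0 vs 4

buggy=0 correct=4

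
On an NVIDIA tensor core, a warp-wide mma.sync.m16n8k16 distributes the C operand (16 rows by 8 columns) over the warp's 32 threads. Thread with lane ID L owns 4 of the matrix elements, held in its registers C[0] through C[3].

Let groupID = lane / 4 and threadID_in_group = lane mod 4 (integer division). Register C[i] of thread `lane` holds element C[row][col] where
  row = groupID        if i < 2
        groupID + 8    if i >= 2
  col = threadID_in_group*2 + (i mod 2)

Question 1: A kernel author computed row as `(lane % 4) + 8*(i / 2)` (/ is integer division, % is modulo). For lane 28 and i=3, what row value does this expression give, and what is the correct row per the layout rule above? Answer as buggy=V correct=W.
buggy=8 correct=15

`(lane % 4) + 8*(i / 2)`[28,3]→8
L=28→G=28>>2=7, T=28&3=0
[3]→row 7+8=15  col 0·2+1=1
row: 8 vs 15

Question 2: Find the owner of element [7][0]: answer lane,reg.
28,0

r=7⇒gr=7,Rb=0  c=0⇒th=0,odd=0
L=7*4+0=28  i=0*2+0=0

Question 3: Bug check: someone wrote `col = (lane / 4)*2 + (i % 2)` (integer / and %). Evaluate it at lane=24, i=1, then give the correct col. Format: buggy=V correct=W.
`(lane / 4)*2 + (i % 2)`[24,1]->13
lane 24: gid=6 (24/4), tid=0 (24%4)
i=1: r=6+0=6, c=0*2+1=1
col: 13 vs 1

buggy=13 correct=1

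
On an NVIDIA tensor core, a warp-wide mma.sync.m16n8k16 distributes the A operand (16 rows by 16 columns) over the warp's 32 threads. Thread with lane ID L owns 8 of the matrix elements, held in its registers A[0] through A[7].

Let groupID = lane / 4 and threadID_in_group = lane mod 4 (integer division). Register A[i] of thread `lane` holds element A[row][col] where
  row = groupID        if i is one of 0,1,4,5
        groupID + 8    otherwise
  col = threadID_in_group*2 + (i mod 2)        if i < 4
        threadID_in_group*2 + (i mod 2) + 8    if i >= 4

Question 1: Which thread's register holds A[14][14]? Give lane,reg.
27,6

r: 14->gid=6,r8=1  c: 14->c8=1,tid=3,i&1=0
L=6*4+3=27  i=1*4+1*2+0=6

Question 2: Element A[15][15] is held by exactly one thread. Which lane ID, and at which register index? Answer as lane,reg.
r:15=>grp=7,rB=1  c:15=>cB=1,tig=3,lo=1
L=7*4+3=31  i=1*4+1*2+1=7

31,7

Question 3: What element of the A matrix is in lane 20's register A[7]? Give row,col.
lane 20⇒20/4=5, 20 mod 4=0
i=7  r:5+8⇒13  c:2·0+1+8⇒9

13,9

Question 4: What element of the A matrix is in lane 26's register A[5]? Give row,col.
6,13

lane 26=>26/4=6, 26 mod 4=2
i=5  r:6+0=>6  c:2·2+1+8=>13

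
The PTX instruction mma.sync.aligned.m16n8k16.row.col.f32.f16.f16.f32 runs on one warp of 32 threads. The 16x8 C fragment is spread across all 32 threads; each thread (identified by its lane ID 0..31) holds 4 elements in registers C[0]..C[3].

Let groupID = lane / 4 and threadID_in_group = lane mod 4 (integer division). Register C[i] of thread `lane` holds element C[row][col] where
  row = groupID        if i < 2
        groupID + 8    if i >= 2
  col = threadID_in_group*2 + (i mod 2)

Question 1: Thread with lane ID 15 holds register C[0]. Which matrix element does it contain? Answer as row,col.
3,6

L=15->g=15>>2=3, t=15&3=3
[0]->row 3+0=3  col 3·2+0=6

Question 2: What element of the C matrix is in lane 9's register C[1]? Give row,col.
lane 9: gid=2 (9/4), tid=1 (9%4)
i=1: r=2+0=2, c=1*2+1=3

2,3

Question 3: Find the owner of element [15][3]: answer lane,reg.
r=15->g=7,rb=1  c=3->t=1,b0=1
L=7*4+1=29  i=1*2+1=3

29,3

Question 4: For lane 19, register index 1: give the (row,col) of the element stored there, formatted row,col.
4,7

lane 19: gr=4 (19/4), th=3 (19%4)
i=1: r=4+0=4, c=3*2+1=7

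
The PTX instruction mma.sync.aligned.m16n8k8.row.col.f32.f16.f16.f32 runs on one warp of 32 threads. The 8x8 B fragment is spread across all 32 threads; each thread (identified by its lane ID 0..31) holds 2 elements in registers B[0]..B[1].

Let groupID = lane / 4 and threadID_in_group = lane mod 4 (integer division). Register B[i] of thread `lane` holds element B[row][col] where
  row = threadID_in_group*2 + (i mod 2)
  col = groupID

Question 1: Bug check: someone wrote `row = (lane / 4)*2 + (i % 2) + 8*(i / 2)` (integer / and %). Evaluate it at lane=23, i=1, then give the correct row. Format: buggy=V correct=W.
buggy=11 correct=7

`(lane / 4)*2 + (i % 2) + 8*(i / 2)`[23,1]->11
lane 23: gid=5 (23/4), tid=3 (23%4)
i=1: r=3*2+1=7, c=gid=5
row: 11 vs 7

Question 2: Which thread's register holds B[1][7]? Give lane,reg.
c:7=>grp=7  r:1=>tig=0,lo=1
L=7*4+0=28  i=1=1

28,1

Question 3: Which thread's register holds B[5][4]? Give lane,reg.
18,1

c=4⇒gr=4  r=5⇒th=2,odd=1
L=4*4+2=18  i=1=1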